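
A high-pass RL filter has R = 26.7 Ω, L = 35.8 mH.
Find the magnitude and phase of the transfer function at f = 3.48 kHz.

Step 1 — Angular frequency: ω = 2π·3480 = 2.187e+04 rad/s.
Step 2 — Transfer function: H(jω) = jωL/(R + jωL).
Step 3 — Numerator jωL = j·782.8; denominator R + jωL = 26.7 + j782.8.
Step 4 — H = 0.9988 + j0.03407.
Step 5 — Magnitude: |H| = 0.9994 (-0.0 dB); phase: φ = 2.0°.

|H| = 0.9994 (-0.0 dB), φ = 2.0°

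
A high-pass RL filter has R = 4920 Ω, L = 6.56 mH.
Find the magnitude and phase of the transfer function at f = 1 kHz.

Step 1 — Angular frequency: ω = 2π·1000 = 6283 rad/s.
Step 2 — Transfer function: H(jω) = jωL/(R + jωL).
Step 3 — Numerator jωL = j·41.22; denominator R + jωL = 4920 + j41.22.
Step 4 — H = 7.018e-05 + j0.008377.
Step 5 — Magnitude: |H| = 0.008377 (-41.5 dB); phase: φ = 89.5°.

|H| = 0.008377 (-41.5 dB), φ = 89.5°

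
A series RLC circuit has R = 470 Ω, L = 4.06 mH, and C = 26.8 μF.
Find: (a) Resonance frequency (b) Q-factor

Step 1 — Resonance condition Im(Z)=0 gives ω₀ = 1/√(LC).
Step 2 — ω₀ = 1/√(0.00406·2.68e-05) = 3032 rad/s.
Step 3 — f₀ = ω₀/(2π) = 482.5 Hz.
Step 4 — Series Q: Q = ω₀L/R = 3032·0.00406/470 = 0.02619.

(a) f₀ = 482.5 Hz  (b) Q = 0.02619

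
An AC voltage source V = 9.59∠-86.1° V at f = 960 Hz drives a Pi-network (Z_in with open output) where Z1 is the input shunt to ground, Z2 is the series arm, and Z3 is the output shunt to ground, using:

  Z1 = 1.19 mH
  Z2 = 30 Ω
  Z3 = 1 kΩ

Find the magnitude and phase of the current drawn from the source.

Step 1 — Angular frequency: ω = 2π·f = 2π·960 = 6032 rad/s.
Step 2 — Component impedances:
  Z1: Z = jωL = j·6032·0.00119 = 0 + j7.178 Ω
  Z2: Z = R = 30 Ω
  Z3: Z = R = 1000 Ω
Step 3 — With open output, the series arm Z2 and the output shunt Z3 appear in series to ground: Z2 + Z3 = 1030 Ω.
Step 4 — Parallel with input shunt Z1: Z_in = Z1 || (Z2 + Z3) = 0.05002 + j7.178 Ω = 7.178∠89.6° Ω.
Step 5 — Source phasor: V = 9.59∠-86.1° V = 0.6523 - j9.568 V.
Step 6 — Ohm's law: I = V / Z_total = (0.6523 - j9.568) / (0.05002 + j7.178) = -1.332 - j0.1002 A.
Step 7 — Convert to polar: |I| = 1.336 A, ∠I = -175.7°.

I = 1.336∠-175.7° A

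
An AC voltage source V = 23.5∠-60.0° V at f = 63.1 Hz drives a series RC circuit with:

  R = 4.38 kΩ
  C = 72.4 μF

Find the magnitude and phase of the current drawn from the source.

Step 1 — Angular frequency: ω = 2π·f = 2π·63.1 = 396.5 rad/s.
Step 2 — Component impedances:
  R: Z = R = 4380 Ω
  C: Z = 1/(jωC) = -j/(ω·C) = 0 - j34.84 Ω
Step 3 — Series combination: Z_total = R + C = 4380 - j34.84 Ω = 4380∠-0.5° Ω.
Step 4 — Source phasor: V = 23.5∠-60.0° V = 11.75 - j20.35 V.
Step 5 — Ohm's law: I = V / Z_total = (11.75 - j20.35) / (4380 - j34.84) = 0.002719 - j0.004625 A.
Step 6 — Convert to polar: |I| = 0.005365 A, ∠I = -59.5°.

I = 0.005365∠-59.5° A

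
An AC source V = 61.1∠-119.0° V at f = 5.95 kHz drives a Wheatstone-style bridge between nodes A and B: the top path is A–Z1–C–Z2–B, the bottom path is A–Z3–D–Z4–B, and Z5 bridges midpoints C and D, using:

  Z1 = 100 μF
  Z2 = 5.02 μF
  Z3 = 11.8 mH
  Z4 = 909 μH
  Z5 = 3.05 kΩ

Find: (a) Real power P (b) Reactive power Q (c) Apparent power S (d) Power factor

Step 1 — Angular frequency: ω = 2π·f = 2π·5950 = 3.738e+04 rad/s.
Step 2 — Component impedances:
  Z1: Z = 1/(jωC) = -j/(ω·C) = 0 - j0.2675 Ω
  Z2: Z = 1/(jωC) = -j/(ω·C) = 0 - j5.328 Ω
  Z3: Z = jωL = j·3.738e+04·0.0118 = 0 + j441.1 Ω
  Z4: Z = jωL = j·3.738e+04·0.000909 = 0 + j33.98 Ω
  Z5: Z = R = 3050 Ω
Step 3 — Bridge requires nodal analysis (the Z5 bridge couples midpoints C and D, so the two paths cannot be reduced to a simple series/parallel combination). Setting node B to ground and injecting 1 A at node A, the 3-node admittance system at A, C, D solves to V_A = Z_AB = 0.008153 - j5.663 Ω = 5.663∠-89.9° Ω.
Step 4 — Source phasor: V = 61.1∠-119.0° V = -29.62 - j53.44 V.
Step 5 — Current: I = V / Z = 9.43 - j5.245 A = 10.79∠-29.1° A.
Step 6 — Complex power: S = V·I* = 0.9492 - j659.3 VA.
Step 7 — Real power: P = Re(S) = 0.9492 W.
Step 8 — Reactive power: Q = Im(S) = -659.3 VAR.
Step 9 — Apparent power: |S| = 659.3 VA.
Step 10 — Power factor: PF = P/|S| = 0.00144 (leading).

(a) P = 0.9492 W  (b) Q = -659.3 VAR  (c) S = 659.3 VA  (d) PF = 0.00144 (leading)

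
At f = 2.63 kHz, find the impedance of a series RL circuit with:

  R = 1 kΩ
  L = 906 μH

Step 1 — Angular frequency: ω = 2π·f = 2π·2630 = 1.652e+04 rad/s.
Step 2 — Component impedances:
  R: Z = R = 1000 Ω
  L: Z = jωL = j·1.652e+04·0.000906 = 0 + j14.97 Ω
Step 3 — Series combination: Z_total = R + L = 1000 + j14.97 Ω = 1000∠0.9° Ω.

Z = 1000 + j14.97 Ω = 1000∠0.9° Ω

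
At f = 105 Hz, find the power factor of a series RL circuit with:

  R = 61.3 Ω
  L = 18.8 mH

Step 1 — Angular frequency: ω = 2π·f = 2π·105 = 659.7 rad/s.
Step 2 — Component impedances:
  R: Z = R = 61.3 Ω
  L: Z = jωL = j·659.7·0.0188 = 0 + j12.4 Ω
Step 3 — Series combination: Z_total = R + L = 61.3 + j12.4 Ω = 62.54∠11.4° Ω.
Step 4 — Power factor: PF = cos(φ) = Re(Z)/|Z| = 61.3/62.542 = 0.9801.
Step 5 — Type: Im(Z) = 12.4 ⇒ lagging (phase φ = 11.4°).

PF = 0.9801 (lagging, φ = 11.4°)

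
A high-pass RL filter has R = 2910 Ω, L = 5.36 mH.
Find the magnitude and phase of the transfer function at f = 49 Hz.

Step 1 — Angular frequency: ω = 2π·49 = 307.9 rad/s.
Step 2 — Transfer function: H(jω) = jωL/(R + jωL).
Step 3 — Numerator jωL = j·1.65; denominator R + jωL = 2910 + j1.65.
Step 4 — H = 3.216e-07 + j0.0005671.
Step 5 — Magnitude: |H| = 0.0005671 (-64.9 dB); phase: φ = 90.0°.

|H| = 0.0005671 (-64.9 dB), φ = 90.0°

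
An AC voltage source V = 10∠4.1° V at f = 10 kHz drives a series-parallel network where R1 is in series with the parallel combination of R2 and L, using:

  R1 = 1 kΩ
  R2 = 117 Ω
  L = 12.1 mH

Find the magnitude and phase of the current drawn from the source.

Step 1 — Angular frequency: ω = 2π·f = 2π·1e+04 = 6.283e+04 rad/s.
Step 2 — Component impedances:
  R1: Z = R = 1000 Ω
  R2: Z = R = 117 Ω
  L: Z = jωL = j·6.283e+04·0.0121 = 0 + j760.3 Ω
Step 3 — Parallel branch: R2 || L = 1/(1/R2 + 1/L) = 114.3 + j17.59 Ω.
Step 4 — Series with R1: Z_total = R1 + (R2 || L) = 1114 + j17.59 Ω = 1114∠0.9° Ω.
Step 5 — Source phasor: V = 10∠4.1° V = 9.974 + j0.715 V.
Step 6 — Ohm's law: I = V / Z_total = (9.974 + j0.715) / (1114 + j17.59) = 0.008959 + j0.0005002 A.
Step 7 — Convert to polar: |I| = 0.008973 A, ∠I = 3.2°.

I = 0.008973∠3.2° A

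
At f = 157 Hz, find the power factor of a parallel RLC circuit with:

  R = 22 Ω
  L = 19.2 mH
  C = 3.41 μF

Step 1 — Angular frequency: ω = 2π·f = 2π·157 = 986.5 rad/s.
Step 2 — Component impedances:
  R: Z = R = 22 Ω
  L: Z = jωL = j·986.5·0.0192 = 0 + j18.94 Ω
  C: Z = 1/(jωC) = -j/(ω·C) = 0 - j297.3 Ω
Step 3 — Parallel combination: 1/Z_total = 1/R + 1/L + 1/C; Z_total = 10.08 + j10.96 Ω = 14.89∠47.4° Ω.
Step 4 — Power factor: PF = cos(φ) = Re(Z)/|Z| = 10.079/14.891 = 0.6769.
Step 5 — Type: Im(Z) = 10.96 ⇒ lagging (phase φ = 47.4°).

PF = 0.6769 (lagging, φ = 47.4°)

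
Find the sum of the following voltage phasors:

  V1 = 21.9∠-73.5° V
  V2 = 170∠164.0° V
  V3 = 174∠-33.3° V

Step 1 — Convert each phasor to rectangular form:
  V1 = 21.9·(cos(-73.5°) + j·sin(-73.5°)) = 6.22 - j21 V
  V2 = 170·(cos(164.0°) + j·sin(164.0°)) = -163.4 + j46.86 V
  V3 = 174·(cos(-33.3°) + j·sin(-33.3°)) = 145.4 - j95.53 V
Step 2 — Sum components: V_total = -11.76 - j69.67 V.
Step 3 — Convert to polar: |V_total| = 70.66 V, ∠V_total = -99.6°.

V_total = 70.66∠-99.6° V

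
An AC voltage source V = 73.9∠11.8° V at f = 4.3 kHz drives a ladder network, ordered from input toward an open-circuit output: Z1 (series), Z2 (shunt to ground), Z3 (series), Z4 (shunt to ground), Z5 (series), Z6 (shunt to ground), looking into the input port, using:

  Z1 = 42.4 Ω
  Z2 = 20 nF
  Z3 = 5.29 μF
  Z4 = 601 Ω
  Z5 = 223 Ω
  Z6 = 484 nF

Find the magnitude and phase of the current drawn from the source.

Step 1 — Angular frequency: ω = 2π·f = 2π·4300 = 2.702e+04 rad/s.
Step 2 — Component impedances:
  Z1: Z = R = 42.4 Ω
  Z2: Z = 1/(jωC) = -j/(ω·C) = 0 - j1851 Ω
  Z3: Z = 1/(jωC) = -j/(ω·C) = 0 - j6.997 Ω
  Z4: Z = R = 601 Ω
  Z5: Z = R = 223 Ω
  Z6: Z = 1/(jωC) = -j/(ω·C) = 0 - j76.47 Ω
Step 3 — Ladder network (open output): work backward from the far end, alternating series and parallel combinations. Z_in = 199.4 - j59.91 Ω = 208.2∠-16.7° Ω.
Step 4 — Source phasor: V = 73.9∠11.8° V = 72.34 + j15.11 V.
Step 5 — Ohm's law: I = V / Z_total = (72.34 + j15.11) / (199.4 - j59.91) = 0.3119 + j0.1695 A.
Step 6 — Convert to polar: |I| = 0.355 A, ∠I = 28.5°.

I = 0.355∠28.5° A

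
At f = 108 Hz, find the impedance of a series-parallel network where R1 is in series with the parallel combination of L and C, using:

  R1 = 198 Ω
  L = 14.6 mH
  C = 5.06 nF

Step 1 — Angular frequency: ω = 2π·f = 2π·108 = 678.6 rad/s.
Step 2 — Component impedances:
  R1: Z = R = 198 Ω
  L: Z = jωL = j·678.6·0.0146 = 0 + j9.907 Ω
  C: Z = 1/(jωC) = -j/(ω·C) = 0 - j2.912e+05 Ω
Step 3 — Parallel branch: L || C = 1/(1/L + 1/C) = 0 + j9.908 Ω.
Step 4 — Series with R1: Z_total = R1 + (L || C) = 198 + j9.908 Ω = 198.2∠2.9° Ω.

Z = 198 + j9.908 Ω = 198.2∠2.9° Ω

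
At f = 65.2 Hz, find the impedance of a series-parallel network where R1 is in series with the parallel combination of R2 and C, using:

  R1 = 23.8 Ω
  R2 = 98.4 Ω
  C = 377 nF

Step 1 — Angular frequency: ω = 2π·f = 2π·65.2 = 409.7 rad/s.
Step 2 — Component impedances:
  R1: Z = R = 23.8 Ω
  R2: Z = R = 98.4 Ω
  C: Z = 1/(jωC) = -j/(ω·C) = 0 - j6475 Ω
Step 3 — Parallel branch: R2 || C = 1/(1/R2 + 1/C) = 98.38 - j1.495 Ω.
Step 4 — Series with R1: Z_total = R1 + (R2 || C) = 122.2 - j1.495 Ω = 122.2∠-0.7° Ω.

Z = 122.2 - j1.495 Ω = 122.2∠-0.7° Ω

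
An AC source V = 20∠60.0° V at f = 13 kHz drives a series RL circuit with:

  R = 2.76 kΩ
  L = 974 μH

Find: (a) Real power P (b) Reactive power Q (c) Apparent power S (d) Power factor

Step 1 — Angular frequency: ω = 2π·f = 2π·1.3e+04 = 8.168e+04 rad/s.
Step 2 — Component impedances:
  R: Z = R = 2760 Ω
  L: Z = jωL = j·8.168e+04·0.000974 = 0 + j79.56 Ω
Step 3 — Series combination: Z_total = R + L = 2760 + j79.56 Ω = 2761∠1.7° Ω.
Step 4 — Source phasor: V = 20∠60.0° V = 10 + j17.32 V.
Step 5 — Current: I = V / Z = 0.003801 + j0.006166 A = 0.007243∠58.3° A.
Step 6 — Complex power: S = V·I* = 0.1448 + j0.004174 VA.
Step 7 — Real power: P = Re(S) = 0.1448 W.
Step 8 — Reactive power: Q = Im(S) = 0.004174 VAR.
Step 9 — Apparent power: |S| = 0.1449 VA.
Step 10 — Power factor: PF = P/|S| = 0.9996 (lagging).

(a) P = 0.1448 W  (b) Q = 0.004174 VAR  (c) S = 0.1449 VA  (d) PF = 0.9996 (lagging)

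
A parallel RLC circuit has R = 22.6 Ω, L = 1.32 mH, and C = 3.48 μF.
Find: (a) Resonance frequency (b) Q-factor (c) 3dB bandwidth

Step 1 — Resonance: ω₀ = 1/√(LC) = 1/√(0.00132·3.48e-06) = 1.475e+04 rad/s.
Step 2 — f₀ = ω₀/(2π) = 2348 Hz.
Step 3 — Parallel Q: Q = R/(ω₀L) = 22.6/(1.475e+04·0.00132) = 1.16.
Step 4 — Bandwidth: Δω = ω₀/Q = 1.271e+04 rad/s; BW = Δω/(2π) = 2024 Hz.

(a) f₀ = 2348 Hz  (b) Q = 1.16  (c) BW = 2024 Hz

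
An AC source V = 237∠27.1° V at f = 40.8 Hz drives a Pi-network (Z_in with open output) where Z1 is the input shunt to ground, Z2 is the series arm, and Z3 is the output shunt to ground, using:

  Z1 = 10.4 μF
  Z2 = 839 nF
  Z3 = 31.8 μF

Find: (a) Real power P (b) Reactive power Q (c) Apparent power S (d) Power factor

Step 1 — Angular frequency: ω = 2π·f = 2π·40.8 = 256.4 rad/s.
Step 2 — Component impedances:
  Z1: Z = 1/(jωC) = -j/(ω·C) = 0 - j375.1 Ω
  Z2: Z = 1/(jωC) = -j/(ω·C) = 0 - j4649 Ω
  Z3: Z = 1/(jωC) = -j/(ω·C) = 0 - j122.7 Ω
Step 3 — With open output, the series arm Z2 and the output shunt Z3 appear in series to ground: Z2 + Z3 = 0 - j4772 Ω.
Step 4 — Parallel with input shunt Z1: Z_in = Z1 || (Z2 + Z3) = 0 - j347.7 Ω = 347.7∠-90.0° Ω.
Step 5 — Source phasor: V = 237∠27.1° V = 211 + j108 V.
Step 6 — Current: I = V / Z = -0.3105 + j0.6067 A = 0.6815∠117.1° A.
Step 7 — Complex power: S = V·I* = 0 - j161.5 VA.
Step 8 — Real power: P = Re(S) = 0 W.
Step 9 — Reactive power: Q = Im(S) = -161.5 VAR.
Step 10 — Apparent power: |S| = 161.5 VA.
Step 11 — Power factor: PF = P/|S| = 0 (leading).

(a) P = 0 W  (b) Q = -161.5 VAR  (c) S = 161.5 VA  (d) PF = 0 (leading)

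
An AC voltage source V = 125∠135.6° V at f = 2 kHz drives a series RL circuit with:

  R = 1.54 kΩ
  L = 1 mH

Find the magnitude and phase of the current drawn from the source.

Step 1 — Angular frequency: ω = 2π·f = 2π·2000 = 1.257e+04 rad/s.
Step 2 — Component impedances:
  R: Z = R = 1540 Ω
  L: Z = jωL = j·1.257e+04·0.001 = 0 + j12.57 Ω
Step 3 — Series combination: Z_total = R + L = 1540 + j12.57 Ω = 1540∠0.5° Ω.
Step 4 — Source phasor: V = 125∠135.6° V = -89.31 + j87.46 V.
Step 5 — Ohm's law: I = V / Z_total = (-89.31 + j87.46) / (1540 + j12.57) = -0.05753 + j0.05726 A.
Step 6 — Convert to polar: |I| = 0.08117 A, ∠I = 135.1°.

I = 0.08117∠135.1° A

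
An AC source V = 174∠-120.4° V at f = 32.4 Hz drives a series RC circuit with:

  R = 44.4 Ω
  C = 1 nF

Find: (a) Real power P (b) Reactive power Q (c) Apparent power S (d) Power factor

Step 1 — Angular frequency: ω = 2π·f = 2π·32.4 = 203.6 rad/s.
Step 2 — Component impedances:
  R: Z = R = 44.4 Ω
  C: Z = 1/(jωC) = -j/(ω·C) = 0 - j4.912e+06 Ω
Step 3 — Series combination: Z_total = R + C = 44.4 - j4.912e+06 Ω = 4.912e+06∠-90.0° Ω.
Step 4 — Source phasor: V = 174∠-120.4° V = -88.05 - j150.1 V.
Step 5 — Current: I = V / Z = 3.055e-05 - j1.793e-05 A = 3.542e-05∠-30.4° A.
Step 6 — Complex power: S = V·I* = 5.571e-08 - j0.006163 VA.
Step 7 — Real power: P = Re(S) = 5.571e-08 W.
Step 8 — Reactive power: Q = Im(S) = -0.006163 VAR.
Step 9 — Apparent power: |S| = 0.006163 VA.
Step 10 — Power factor: PF = P/|S| = 9.039e-06 (leading).

(a) P = 5.571e-08 W  (b) Q = -0.006163 VAR  (c) S = 0.006163 VA  (d) PF = 9.039e-06 (leading)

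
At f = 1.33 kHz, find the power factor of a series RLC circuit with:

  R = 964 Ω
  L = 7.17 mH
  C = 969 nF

Step 1 — Angular frequency: ω = 2π·f = 2π·1330 = 8357 rad/s.
Step 2 — Component impedances:
  R: Z = R = 964 Ω
  L: Z = jωL = j·8357·0.00717 = 0 + j59.92 Ω
  C: Z = 1/(jωC) = -j/(ω·C) = 0 - j123.5 Ω
Step 3 — Series combination: Z_total = R + L + C = 964 - j63.58 Ω = 966.1∠-3.8° Ω.
Step 4 — Power factor: PF = cos(φ) = Re(Z)/|Z| = 964/966.1 = 0.9978.
Step 5 — Type: Im(Z) = -63.58 ⇒ leading (phase φ = -3.8°).

PF = 0.9978 (leading, φ = -3.8°)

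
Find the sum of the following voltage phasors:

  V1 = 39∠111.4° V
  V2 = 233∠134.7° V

Step 1 — Convert each phasor to rectangular form:
  V1 = 39·(cos(111.4°) + j·sin(111.4°)) = -14.23 + j36.31 V
  V2 = 233·(cos(134.7°) + j·sin(134.7°)) = -163.9 + j165.6 V
Step 2 — Sum components: V_total = -178.1 + j201.9 V.
Step 3 — Convert to polar: |V_total| = 269.3 V, ∠V_total = 131.4°.

V_total = 269.3∠131.4° V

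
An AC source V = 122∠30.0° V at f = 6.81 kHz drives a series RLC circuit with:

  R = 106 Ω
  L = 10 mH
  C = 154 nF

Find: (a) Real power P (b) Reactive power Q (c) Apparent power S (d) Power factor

Step 1 — Angular frequency: ω = 2π·f = 2π·6810 = 4.279e+04 rad/s.
Step 2 — Component impedances:
  R: Z = R = 106 Ω
  L: Z = jωL = j·4.279e+04·0.01 = 0 + j427.9 Ω
  C: Z = 1/(jωC) = -j/(ω·C) = 0 - j151.8 Ω
Step 3 — Series combination: Z_total = R + L + C = 106 + j276.1 Ω = 295.8∠69.0° Ω.
Step 4 — Source phasor: V = 122∠30.0° V = 105.7 + j61 V.
Step 5 — Current: I = V / Z = 0.3206 - j0.2596 A = 0.4125∠-39.0° A.
Step 6 — Complex power: S = V·I* = 18.03 + j46.98 VA.
Step 7 — Real power: P = Re(S) = 18.03 W.
Step 8 — Reactive power: Q = Im(S) = 46.98 VAR.
Step 9 — Apparent power: |S| = 50.32 VA.
Step 10 — Power factor: PF = P/|S| = 0.3584 (lagging).

(a) P = 18.03 W  (b) Q = 46.98 VAR  (c) S = 50.32 VA  (d) PF = 0.3584 (lagging)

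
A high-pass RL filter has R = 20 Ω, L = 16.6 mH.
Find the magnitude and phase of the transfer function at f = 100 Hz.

Step 1 — Angular frequency: ω = 2π·100 = 628.3 rad/s.
Step 2 — Transfer function: H(jω) = jωL/(R + jωL).
Step 3 — Numerator jωL = j·10.43; denominator R + jωL = 20 + j10.43.
Step 4 — H = 0.2138 + j0.41.
Step 5 — Magnitude: |H| = 0.4624 (-6.7 dB); phase: φ = 62.5°.

|H| = 0.4624 (-6.7 dB), φ = 62.5°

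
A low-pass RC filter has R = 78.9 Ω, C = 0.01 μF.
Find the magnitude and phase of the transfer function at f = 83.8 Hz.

Step 1 — Angular frequency: ω = 2π·83.8 = 526.5 rad/s.
Step 2 — Transfer function: H(jω) = 1/(1 + jωRC).
Step 3 — Denominator: 1 + jωRC = 1 + j·526.5·78.9·1e-08 = 1 + j0.0004154.
Step 4 — H = 1 - j0.0004154.
Step 5 — Magnitude: |H| = 1 (-0.0 dB); phase: φ = -0.0°.

|H| = 1 (-0.0 dB), φ = -0.0°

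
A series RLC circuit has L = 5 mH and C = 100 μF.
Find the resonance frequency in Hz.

Step 1 — Resonance condition Im(Z)=0 gives ω₀ = 1/√(LC).
Step 2 — ω₀ = 1/√(0.005·0.0001) = 1414 rad/s.
Step 3 — f₀ = ω₀/(2π) = 225.1 Hz.

f₀ = 225.1 Hz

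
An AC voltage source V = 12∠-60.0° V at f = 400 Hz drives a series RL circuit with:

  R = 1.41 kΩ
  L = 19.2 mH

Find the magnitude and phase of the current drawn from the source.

Step 1 — Angular frequency: ω = 2π·f = 2π·400 = 2513 rad/s.
Step 2 — Component impedances:
  R: Z = R = 1410 Ω
  L: Z = jωL = j·2513·0.0192 = 0 + j48.25 Ω
Step 3 — Series combination: Z_total = R + L = 1410 + j48.25 Ω = 1411∠2.0° Ω.
Step 4 — Source phasor: V = 12∠-60.0° V = 6 - j10.39 V.
Step 5 — Ohm's law: I = V / Z_total = (6 - j10.39) / (1410 + j48.25) = 0.003998 - j0.007507 A.
Step 6 — Convert to polar: |I| = 0.008506 A, ∠I = -62.0°.

I = 0.008506∠-62.0° A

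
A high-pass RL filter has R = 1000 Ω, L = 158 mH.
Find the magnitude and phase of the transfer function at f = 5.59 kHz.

Step 1 — Angular frequency: ω = 2π·5590 = 3.512e+04 rad/s.
Step 2 — Transfer function: H(jω) = jωL/(R + jωL).
Step 3 — Numerator jωL = j·5549; denominator R + jωL = 1000 + j5549.
Step 4 — H = 0.9685 + j0.1745.
Step 5 — Magnitude: |H| = 0.9841 (-0.1 dB); phase: φ = 10.2°.

|H| = 0.9841 (-0.1 dB), φ = 10.2°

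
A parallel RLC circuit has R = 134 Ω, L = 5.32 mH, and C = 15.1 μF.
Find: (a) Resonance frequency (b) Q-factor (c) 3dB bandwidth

Step 1 — Resonance: ω₀ = 1/√(LC) = 1/√(0.00532·1.51e-05) = 3528 rad/s.
Step 2 — f₀ = ω₀/(2π) = 561.5 Hz.
Step 3 — Parallel Q: Q = R/(ω₀L) = 134/(3528·0.00532) = 7.139.
Step 4 — Bandwidth: Δω = ω₀/Q = 494.2 rad/s; BW = Δω/(2π) = 78.66 Hz.

(a) f₀ = 561.5 Hz  (b) Q = 7.139  (c) BW = 78.66 Hz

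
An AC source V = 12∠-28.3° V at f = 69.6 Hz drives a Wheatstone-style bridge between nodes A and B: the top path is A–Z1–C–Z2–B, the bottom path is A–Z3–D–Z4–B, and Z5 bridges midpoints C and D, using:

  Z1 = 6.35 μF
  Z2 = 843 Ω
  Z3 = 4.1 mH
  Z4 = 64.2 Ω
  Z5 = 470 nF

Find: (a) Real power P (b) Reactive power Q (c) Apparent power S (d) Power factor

Step 1 — Angular frequency: ω = 2π·f = 2π·69.6 = 437.3 rad/s.
Step 2 — Component impedances:
  Z1: Z = 1/(jωC) = -j/(ω·C) = 0 - j360.1 Ω
  Z2: Z = R = 843 Ω
  Z3: Z = jωL = j·437.3·0.0041 = 0 + j1.793 Ω
  Z4: Z = R = 64.2 Ω
  Z5: Z = 1/(jωC) = -j/(ω·C) = 0 - j4865 Ω
Step 3 — Bridge requires nodal analysis (the Z5 bridge couples midpoints C and D, so the two paths cannot be reduced to a simple series/parallel combination). Setting node B to ground and injecting 1 A at node A, the 3-node admittance system at A, C, D solves to V_A = Z_AB = 60.28 + j0.1143 Ω = 60.28∠0.1° Ω.
Step 4 — Source phasor: V = 12∠-28.3° V = 10.57 - j5.689 V.
Step 5 — Current: I = V / Z = 0.1751 - j0.09471 A = 0.1991∠-28.4° A.
Step 6 — Complex power: S = V·I* = 2.389 + j0.004528 VA.
Step 7 — Real power: P = Re(S) = 2.389 W.
Step 8 — Reactive power: Q = Im(S) = 0.004528 VAR.
Step 9 — Apparent power: |S| = 2.389 VA.
Step 10 — Power factor: PF = P/|S| = 1 (lagging).

(a) P = 2.389 W  (b) Q = 0.004528 VAR  (c) S = 2.389 VA  (d) PF = 1 (lagging)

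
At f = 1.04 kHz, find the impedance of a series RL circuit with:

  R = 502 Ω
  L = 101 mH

Step 1 — Angular frequency: ω = 2π·f = 2π·1040 = 6535 rad/s.
Step 2 — Component impedances:
  R: Z = R = 502 Ω
  L: Z = jωL = j·6535·0.101 = 0 + j660 Ω
Step 3 — Series combination: Z_total = R + L = 502 + j660 Ω = 829.2∠52.7° Ω.

Z = 502 + j660 Ω = 829.2∠52.7° Ω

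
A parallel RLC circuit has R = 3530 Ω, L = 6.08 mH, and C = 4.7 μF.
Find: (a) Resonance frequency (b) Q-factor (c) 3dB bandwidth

Step 1 — Resonance: ω₀ = 1/√(LC) = 1/√(0.00608·4.7e-06) = 5916 rad/s.
Step 2 — f₀ = ω₀/(2π) = 941.5 Hz.
Step 3 — Parallel Q: Q = R/(ω₀L) = 3530/(5916·0.00608) = 98.15.
Step 4 — Bandwidth: Δω = ω₀/Q = 60.27 rad/s; BW = Δω/(2π) = 9.593 Hz.

(a) f₀ = 941.5 Hz  (b) Q = 98.15  (c) BW = 9.593 Hz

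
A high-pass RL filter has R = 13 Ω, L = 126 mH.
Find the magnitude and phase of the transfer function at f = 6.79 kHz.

Step 1 — Angular frequency: ω = 2π·6790 = 4.266e+04 rad/s.
Step 2 — Transfer function: H(jω) = jωL/(R + jωL).
Step 3 — Numerator jωL = j·5376; denominator R + jωL = 13 + j5376.
Step 4 — H = 1 + j0.002418.
Step 5 — Magnitude: |H| = 1 (-0.0 dB); phase: φ = 0.1°.

|H| = 1 (-0.0 dB), φ = 0.1°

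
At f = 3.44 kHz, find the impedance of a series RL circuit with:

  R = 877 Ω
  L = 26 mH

Step 1 — Angular frequency: ω = 2π·f = 2π·3440 = 2.161e+04 rad/s.
Step 2 — Component impedances:
  R: Z = R = 877 Ω
  L: Z = jωL = j·2.161e+04·0.026 = 0 + j562 Ω
Step 3 — Series combination: Z_total = R + L = 877 + j562 Ω = 1042∠32.7° Ω.

Z = 877 + j562 Ω = 1042∠32.7° Ω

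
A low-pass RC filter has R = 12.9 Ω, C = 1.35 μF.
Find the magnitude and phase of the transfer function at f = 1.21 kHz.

Step 1 — Angular frequency: ω = 2π·1210 = 7603 rad/s.
Step 2 — Transfer function: H(jω) = 1/(1 + jωRC).
Step 3 — Denominator: 1 + jωRC = 1 + j·7603·12.9·1.35e-06 = 1 + j0.1324.
Step 4 — H = 0.9828 - j0.1301.
Step 5 — Magnitude: |H| = 0.9913 (-0.1 dB); phase: φ = -7.5°.

|H| = 0.9913 (-0.1 dB), φ = -7.5°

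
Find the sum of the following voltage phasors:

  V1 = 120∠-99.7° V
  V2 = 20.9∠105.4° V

Step 1 — Convert each phasor to rectangular form:
  V1 = 120·(cos(-99.7°) + j·sin(-99.7°)) = -20.22 - j118.3 V
  V2 = 20.9·(cos(105.4°) + j·sin(105.4°)) = -5.55 + j20.15 V
Step 2 — Sum components: V_total = -25.77 - j98.13 V.
Step 3 — Convert to polar: |V_total| = 101.5 V, ∠V_total = -104.7°.

V_total = 101.5∠-104.7° V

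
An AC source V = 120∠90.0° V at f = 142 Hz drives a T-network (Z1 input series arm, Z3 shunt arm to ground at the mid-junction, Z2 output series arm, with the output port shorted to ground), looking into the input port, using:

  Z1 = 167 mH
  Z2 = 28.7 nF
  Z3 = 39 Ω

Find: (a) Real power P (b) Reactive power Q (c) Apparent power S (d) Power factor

Step 1 — Angular frequency: ω = 2π·f = 2π·142 = 892.2 rad/s.
Step 2 — Component impedances:
  Z1: Z = jωL = j·892.2·0.167 = 0 + j149 Ω
  Z2: Z = 1/(jωC) = -j/(ω·C) = 0 - j3.905e+04 Ω
  Z3: Z = R = 39 Ω
Step 3 — With the output port shorted to ground, the output series arm Z2 runs from the junction to ground; the shunt arm Z3 also runs from the junction to ground. They appear in parallel: Z3 || Z2 = 39 - j0.03895 Ω.
Step 4 — Series with input arm Z1: Z_in = Z1 + (Z3 || Z2) = 39 + j149 Ω = 154∠75.3° Ω.
Step 5 — Source phasor: V = 120∠90.0° V = 0 + j120 V.
Step 6 — Current: I = V / Z = 0.7539 + j0.1974 A = 0.7793∠14.7° A.
Step 7 — Complex power: S = V·I* = 23.69 + j90.47 VA.
Step 8 — Real power: P = Re(S) = 23.69 W.
Step 9 — Reactive power: Q = Im(S) = 90.47 VAR.
Step 10 — Apparent power: |S| = 93.52 VA.
Step 11 — Power factor: PF = P/|S| = 0.2533 (lagging).

(a) P = 23.69 W  (b) Q = 90.47 VAR  (c) S = 93.52 VA  (d) PF = 0.2533 (lagging)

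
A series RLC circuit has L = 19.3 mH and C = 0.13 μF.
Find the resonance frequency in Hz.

Step 1 — Resonance condition Im(Z)=0 gives ω₀ = 1/√(LC).
Step 2 — ω₀ = 1/√(0.0193·1.3e-07) = 1.996e+04 rad/s.
Step 3 — f₀ = ω₀/(2π) = 3177 Hz.

f₀ = 3177 Hz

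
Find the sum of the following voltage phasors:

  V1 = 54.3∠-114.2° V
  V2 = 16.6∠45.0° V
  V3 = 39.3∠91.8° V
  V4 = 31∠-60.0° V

Step 1 — Convert each phasor to rectangular form:
  V1 = 54.3·(cos(-114.2°) + j·sin(-114.2°)) = -22.26 - j49.53 V
  V2 = 16.6·(cos(45.0°) + j·sin(45.0°)) = 11.74 + j11.74 V
  V3 = 39.3·(cos(91.8°) + j·sin(91.8°)) = -1.234 + j39.28 V
  V4 = 31·(cos(-60.0°) + j·sin(-60.0°)) = 15.5 - j26.85 V
Step 2 — Sum components: V_total = 3.745 - j25.36 V.
Step 3 — Convert to polar: |V_total| = 25.63 V, ∠V_total = -81.6°.

V_total = 25.63∠-81.6° V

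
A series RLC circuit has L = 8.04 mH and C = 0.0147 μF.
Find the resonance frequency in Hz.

Step 1 — Resonance condition Im(Z)=0 gives ω₀ = 1/√(LC).
Step 2 — ω₀ = 1/√(0.00804·1.47e-08) = 9.198e+04 rad/s.
Step 3 — f₀ = ω₀/(2π) = 1.464e+04 Hz.

f₀ = 1.464e+04 Hz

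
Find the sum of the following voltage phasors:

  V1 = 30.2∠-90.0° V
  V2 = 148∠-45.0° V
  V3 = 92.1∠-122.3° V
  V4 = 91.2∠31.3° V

Step 1 — Convert each phasor to rectangular form:
  V1 = 30.2·(cos(-90.0°) + j·sin(-90.0°)) = 0 - j30.2 V
  V2 = 148·(cos(-45.0°) + j·sin(-45.0°)) = 104.7 - j104.7 V
  V3 = 92.1·(cos(-122.3°) + j·sin(-122.3°)) = -49.21 - j77.85 V
  V4 = 91.2·(cos(31.3°) + j·sin(31.3°)) = 77.93 + j47.38 V
Step 2 — Sum components: V_total = 133.4 - j165.3 V.
Step 3 — Convert to polar: |V_total| = 212.4 V, ∠V_total = -51.1°.

V_total = 212.4∠-51.1° V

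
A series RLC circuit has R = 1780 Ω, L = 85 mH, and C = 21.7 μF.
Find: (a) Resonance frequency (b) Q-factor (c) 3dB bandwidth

Step 1 — Resonance condition Im(Z)=0 gives ω₀ = 1/√(LC).
Step 2 — ω₀ = 1/√(0.085·2.17e-05) = 736.3 rad/s.
Step 3 — f₀ = ω₀/(2π) = 117.2 Hz.
Step 4 — Series Q: Q = ω₀L/R = 736.3·0.085/1780 = 0.03516.
Step 5 — 3dB bandwidth: Δω = ω₀/Q = 2.094e+04 rad/s; BW = Δω/(2π) = 3333 Hz.

(a) f₀ = 117.2 Hz  (b) Q = 0.03516  (c) BW = 3333 Hz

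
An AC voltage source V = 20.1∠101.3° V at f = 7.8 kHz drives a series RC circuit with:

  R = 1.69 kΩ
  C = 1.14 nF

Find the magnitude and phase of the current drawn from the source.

Step 1 — Angular frequency: ω = 2π·f = 2π·7800 = 4.901e+04 rad/s.
Step 2 — Component impedances:
  R: Z = R = 1690 Ω
  C: Z = 1/(jωC) = -j/(ω·C) = 0 - j1.79e+04 Ω
Step 3 — Series combination: Z_total = R + C = 1690 - j1.79e+04 Ω = 1.798e+04∠-84.6° Ω.
Step 4 — Source phasor: V = 20.1∠101.3° V = -3.939 + j19.71 V.
Step 5 — Ohm's law: I = V / Z_total = (-3.939 + j19.71) / (1690 - j1.79e+04) = -0.001112 - j0.000115 A.
Step 6 — Convert to polar: |I| = 0.001118 A, ∠I = -174.1°.

I = 0.001118∠-174.1° A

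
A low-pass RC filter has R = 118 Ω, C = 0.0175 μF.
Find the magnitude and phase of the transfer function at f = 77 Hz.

Step 1 — Angular frequency: ω = 2π·77 = 483.8 rad/s.
Step 2 — Transfer function: H(jω) = 1/(1 + jωRC).
Step 3 — Denominator: 1 + jωRC = 1 + j·483.8·118·1.75e-08 = 1 + j0.0009991.
Step 4 — H = 1 - j0.0009991.
Step 5 — Magnitude: |H| = 1 (-0.0 dB); phase: φ = -0.1°.

|H| = 1 (-0.0 dB), φ = -0.1°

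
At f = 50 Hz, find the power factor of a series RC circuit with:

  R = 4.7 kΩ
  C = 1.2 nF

Step 1 — Angular frequency: ω = 2π·f = 2π·50 = 314.2 rad/s.
Step 2 — Component impedances:
  R: Z = R = 4700 Ω
  C: Z = 1/(jωC) = -j/(ω·C) = 0 - j2.653e+06 Ω
Step 3 — Series combination: Z_total = R + C = 4700 - j2.653e+06 Ω = 2.653e+06∠-89.9° Ω.
Step 4 — Power factor: PF = cos(φ) = Re(Z)/|Z| = 4700/2.653e+06 = 0.001772.
Step 5 — Type: Im(Z) = -2.653e+06 ⇒ leading (phase φ = -89.9°).

PF = 0.001772 (leading, φ = -89.9°)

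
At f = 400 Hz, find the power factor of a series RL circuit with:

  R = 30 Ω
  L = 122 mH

Step 1 — Angular frequency: ω = 2π·f = 2π·400 = 2513 rad/s.
Step 2 — Component impedances:
  R: Z = R = 30 Ω
  L: Z = jωL = j·2513·0.122 = 0 + j306.6 Ω
Step 3 — Series combination: Z_total = R + L = 30 + j306.6 Ω = 308.1∠84.4° Ω.
Step 4 — Power factor: PF = cos(φ) = Re(Z)/|Z| = 30/308.08 = 0.09738.
Step 5 — Type: Im(Z) = 306.6 ⇒ lagging (phase φ = 84.4°).

PF = 0.09738 (lagging, φ = 84.4°)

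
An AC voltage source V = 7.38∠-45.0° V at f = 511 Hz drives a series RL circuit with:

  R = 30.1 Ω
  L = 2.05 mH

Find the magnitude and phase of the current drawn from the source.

Step 1 — Angular frequency: ω = 2π·f = 2π·511 = 3211 rad/s.
Step 2 — Component impedances:
  R: Z = R = 30.1 Ω
  L: Z = jωL = j·3211·0.00205 = 0 + j6.582 Ω
Step 3 — Series combination: Z_total = R + L = 30.1 + j6.582 Ω = 30.81∠12.3° Ω.
Step 4 — Source phasor: V = 7.38∠-45.0° V = 5.218 - j5.218 V.
Step 5 — Ohm's law: I = V / Z_total = (5.218 - j5.218) / (30.1 + j6.582) = 0.1293 - j0.2016 A.
Step 6 — Convert to polar: |I| = 0.2395 A, ∠I = -57.3°.

I = 0.2395∠-57.3° A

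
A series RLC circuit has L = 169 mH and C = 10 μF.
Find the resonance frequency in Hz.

Step 1 — Resonance condition Im(Z)=0 gives ω₀ = 1/√(LC).
Step 2 — ω₀ = 1/√(0.169·1e-05) = 769.2 rad/s.
Step 3 — f₀ = ω₀/(2π) = 122.4 Hz.

f₀ = 122.4 Hz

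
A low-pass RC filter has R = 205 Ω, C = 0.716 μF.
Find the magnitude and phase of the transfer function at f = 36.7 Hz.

Step 1 — Angular frequency: ω = 2π·36.7 = 230.6 rad/s.
Step 2 — Transfer function: H(jω) = 1/(1 + jωRC).
Step 3 — Denominator: 1 + jωRC = 1 + j·230.6·205·7.16e-07 = 1 + j0.03385.
Step 4 — H = 0.9989 - j0.03381.
Step 5 — Magnitude: |H| = 0.9994 (-0.0 dB); phase: φ = -1.9°.

|H| = 0.9994 (-0.0 dB), φ = -1.9°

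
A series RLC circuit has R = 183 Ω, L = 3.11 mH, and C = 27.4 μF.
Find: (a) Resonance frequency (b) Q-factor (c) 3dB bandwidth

Step 1 — Resonance: ω₀ = 1/√(LC) = 1/√(0.00311·2.74e-05) = 3426 rad/s.
Step 2 — f₀ = ω₀/(2π) = 545.2 Hz.
Step 3 — Series Q: Q = ω₀L/R = 3426·0.00311/183 = 0.05822.
Step 4 — Bandwidth: Δω = ω₀/Q = 5.884e+04 rad/s; BW = Δω/(2π) = 9365 Hz.

(a) f₀ = 545.2 Hz  (b) Q = 0.05822  (c) BW = 9365 Hz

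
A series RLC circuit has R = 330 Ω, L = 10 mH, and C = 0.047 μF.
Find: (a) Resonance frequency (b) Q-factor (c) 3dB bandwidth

Step 1 — Resonance condition Im(Z)=0 gives ω₀ = 1/√(LC).
Step 2 — ω₀ = 1/√(0.01·4.7e-08) = 4.613e+04 rad/s.
Step 3 — f₀ = ω₀/(2π) = 7341 Hz.
Step 4 — Series Q: Q = ω₀L/R = 4.613e+04·0.01/330 = 1.398.
Step 5 — 3dB bandwidth: Δω = ω₀/Q = 3.3e+04 rad/s; BW = Δω/(2π) = 5252 Hz.

(a) f₀ = 7341 Hz  (b) Q = 1.398  (c) BW = 5252 Hz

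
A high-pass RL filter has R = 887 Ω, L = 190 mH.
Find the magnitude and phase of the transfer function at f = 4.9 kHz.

Step 1 — Angular frequency: ω = 2π·4900 = 3.079e+04 rad/s.
Step 2 — Transfer function: H(jω) = jωL/(R + jωL).
Step 3 — Numerator jωL = j·5850; denominator R + jωL = 887 + j5850.
Step 4 — H = 0.9775 + j0.1482.
Step 5 — Magnitude: |H| = 0.9887 (-0.1 dB); phase: φ = 8.6°.

|H| = 0.9887 (-0.1 dB), φ = 8.6°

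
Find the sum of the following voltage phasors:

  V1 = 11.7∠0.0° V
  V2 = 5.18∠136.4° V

Step 1 — Convert each phasor to rectangular form:
  V1 = 11.7·(cos(0.0°) + j·sin(0.0°)) = 11.7 V
  V2 = 5.18·(cos(136.4°) + j·sin(136.4°)) = -3.751 + j3.572 V
Step 2 — Sum components: V_total = 7.949 + j3.572 V.
Step 3 — Convert to polar: |V_total| = 8.715 V, ∠V_total = 24.2°.

V_total = 8.715∠24.2° V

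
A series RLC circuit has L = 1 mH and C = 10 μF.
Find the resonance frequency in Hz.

Step 1 — Resonance condition Im(Z)=0 gives ω₀ = 1/√(LC).
Step 2 — ω₀ = 1/√(0.001·1e-05) = 1e+04 rad/s.
Step 3 — f₀ = ω₀/(2π) = 1592 Hz.

f₀ = 1592 Hz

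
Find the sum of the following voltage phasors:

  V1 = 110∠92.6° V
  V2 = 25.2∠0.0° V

Step 1 — Convert each phasor to rectangular form:
  V1 = 110·(cos(92.6°) + j·sin(92.6°)) = -4.99 + j109.9 V
  V2 = 25.2·(cos(0.0°) + j·sin(0.0°)) = 25.2 V
Step 2 — Sum components: V_total = 20.21 + j109.9 V.
Step 3 — Convert to polar: |V_total| = 111.7 V, ∠V_total = 79.6°.

V_total = 111.7∠79.6° V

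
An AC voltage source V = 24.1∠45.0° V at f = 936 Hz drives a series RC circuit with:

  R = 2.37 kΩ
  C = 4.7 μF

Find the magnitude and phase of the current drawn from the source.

Step 1 — Angular frequency: ω = 2π·f = 2π·936 = 5881 rad/s.
Step 2 — Component impedances:
  R: Z = R = 2370 Ω
  C: Z = 1/(jωC) = -j/(ω·C) = 0 - j36.18 Ω
Step 3 — Series combination: Z_total = R + C = 2370 - j36.18 Ω = 2370∠-0.9° Ω.
Step 4 — Source phasor: V = 24.1∠45.0° V = 17.04 + j17.04 V.
Step 5 — Ohm's law: I = V / Z_total = (17.04 + j17.04) / (2370 - j36.18) = 0.007079 + j0.007298 A.
Step 6 — Convert to polar: |I| = 0.01017 A, ∠I = 45.9°.

I = 0.01017∠45.9° A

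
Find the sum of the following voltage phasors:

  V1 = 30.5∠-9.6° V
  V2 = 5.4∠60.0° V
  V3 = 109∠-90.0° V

Step 1 — Convert each phasor to rectangular form:
  V1 = 30.5·(cos(-9.6°) + j·sin(-9.6°)) = 30.07 - j5.086 V
  V2 = 5.4·(cos(60.0°) + j·sin(60.0°)) = 2.7 + j4.677 V
  V3 = 109·(cos(-90.0°) + j·sin(-90.0°)) = 0 - j109 V
Step 2 — Sum components: V_total = 32.77 - j109.4 V.
Step 3 — Convert to polar: |V_total| = 114.2 V, ∠V_total = -73.3°.

V_total = 114.2∠-73.3° V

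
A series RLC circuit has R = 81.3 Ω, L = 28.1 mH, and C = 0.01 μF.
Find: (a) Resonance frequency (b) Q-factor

Step 1 — Resonance condition Im(Z)=0 gives ω₀ = 1/√(LC).
Step 2 — ω₀ = 1/√(0.0281·1e-08) = 5.965e+04 rad/s.
Step 3 — f₀ = ω₀/(2π) = 9494 Hz.
Step 4 — Series Q: Q = ω₀L/R = 5.965e+04·0.0281/81.3 = 20.62.

(a) f₀ = 9494 Hz  (b) Q = 20.62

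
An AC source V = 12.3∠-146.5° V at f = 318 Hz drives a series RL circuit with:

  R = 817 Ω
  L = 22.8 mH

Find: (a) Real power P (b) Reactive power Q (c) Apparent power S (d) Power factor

Step 1 — Angular frequency: ω = 2π·f = 2π·318 = 1998 rad/s.
Step 2 — Component impedances:
  R: Z = R = 817 Ω
  L: Z = jωL = j·1998·0.0228 = 0 + j45.56 Ω
Step 3 — Series combination: Z_total = R + L = 817 + j45.56 Ω = 818.3∠3.2° Ω.
Step 4 — Source phasor: V = 12.3∠-146.5° V = -10.26 - j6.789 V.
Step 5 — Current: I = V / Z = -0.01298 - j0.007586 A = 0.01503∠-149.7° A.
Step 6 — Complex power: S = V·I* = 0.1846 + j0.01029 VA.
Step 7 — Real power: P = Re(S) = 0.1846 W.
Step 8 — Reactive power: Q = Im(S) = 0.01029 VAR.
Step 9 — Apparent power: |S| = 0.1849 VA.
Step 10 — Power factor: PF = P/|S| = 0.9984 (lagging).

(a) P = 0.1846 W  (b) Q = 0.01029 VAR  (c) S = 0.1849 VA  (d) PF = 0.9984 (lagging)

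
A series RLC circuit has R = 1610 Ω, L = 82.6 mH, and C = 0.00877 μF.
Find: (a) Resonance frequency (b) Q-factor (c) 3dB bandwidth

Step 1 — Resonance condition Im(Z)=0 gives ω₀ = 1/√(LC).
Step 2 — ω₀ = 1/√(0.0826·8.77e-09) = 3.715e+04 rad/s.
Step 3 — f₀ = ω₀/(2π) = 5913 Hz.
Step 4 — Series Q: Q = ω₀L/R = 3.715e+04·0.0826/1610 = 1.906.
Step 5 — 3dB bandwidth: Δω = ω₀/Q = 1.949e+04 rad/s; BW = Δω/(2π) = 3102 Hz.

(a) f₀ = 5913 Hz  (b) Q = 1.906  (c) BW = 3102 Hz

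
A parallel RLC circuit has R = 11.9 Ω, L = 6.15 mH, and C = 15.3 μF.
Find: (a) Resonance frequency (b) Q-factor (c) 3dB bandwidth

Step 1 — Resonance: ω₀ = 1/√(LC) = 1/√(0.00615·1.53e-05) = 3260 rad/s.
Step 2 — f₀ = ω₀/(2π) = 518.8 Hz.
Step 3 — Parallel Q: Q = R/(ω₀L) = 11.9/(3260·0.00615) = 0.5935.
Step 4 — Bandwidth: Δω = ω₀/Q = 5492 rad/s; BW = Δω/(2π) = 874.1 Hz.

(a) f₀ = 518.8 Hz  (b) Q = 0.5935  (c) BW = 874.1 Hz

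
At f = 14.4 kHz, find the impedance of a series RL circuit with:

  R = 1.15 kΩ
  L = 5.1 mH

Step 1 — Angular frequency: ω = 2π·f = 2π·1.44e+04 = 9.048e+04 rad/s.
Step 2 — Component impedances:
  R: Z = R = 1150 Ω
  L: Z = jωL = j·9.048e+04·0.0051 = 0 + j461.4 Ω
Step 3 — Series combination: Z_total = R + L = 1150 + j461.4 Ω = 1239∠21.9° Ω.

Z = 1150 + j461.4 Ω = 1239∠21.9° Ω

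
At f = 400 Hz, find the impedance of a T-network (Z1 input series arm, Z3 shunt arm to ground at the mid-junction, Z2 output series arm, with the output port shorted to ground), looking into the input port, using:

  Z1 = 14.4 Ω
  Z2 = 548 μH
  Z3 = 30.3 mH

Step 1 — Angular frequency: ω = 2π·f = 2π·400 = 2513 rad/s.
Step 2 — Component impedances:
  Z1: Z = R = 14.4 Ω
  Z2: Z = jωL = j·2513·0.000548 = 0 + j1.377 Ω
  Z3: Z = jωL = j·2513·0.0303 = 0 + j76.15 Ω
Step 3 — With the output port shorted to ground, the output series arm Z2 runs from the junction to ground; the shunt arm Z3 also runs from the junction to ground. They appear in parallel: Z3 || Z2 = 0 + j1.353 Ω.
Step 4 — Series with input arm Z1: Z_in = Z1 + (Z3 || Z2) = 14.4 + j1.353 Ω = 14.46∠5.4° Ω.

Z = 14.4 + j1.353 Ω = 14.46∠5.4° Ω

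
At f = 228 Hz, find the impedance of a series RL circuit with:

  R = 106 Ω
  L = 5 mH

Step 1 — Angular frequency: ω = 2π·f = 2π·228 = 1433 rad/s.
Step 2 — Component impedances:
  R: Z = R = 106 Ω
  L: Z = jωL = j·1433·0.005 = 0 + j7.163 Ω
Step 3 — Series combination: Z_total = R + L = 106 + j7.163 Ω = 106.2∠3.9° Ω.

Z = 106 + j7.163 Ω = 106.2∠3.9° Ω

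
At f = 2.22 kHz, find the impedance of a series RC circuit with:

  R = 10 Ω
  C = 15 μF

Step 1 — Angular frequency: ω = 2π·f = 2π·2220 = 1.395e+04 rad/s.
Step 2 — Component impedances:
  R: Z = R = 10 Ω
  C: Z = 1/(jωC) = -j/(ω·C) = 0 - j4.779 Ω
Step 3 — Series combination: Z_total = R + C = 10 - j4.779 Ω = 11.08∠-25.5° Ω.

Z = 10 - j4.779 Ω = 11.08∠-25.5° Ω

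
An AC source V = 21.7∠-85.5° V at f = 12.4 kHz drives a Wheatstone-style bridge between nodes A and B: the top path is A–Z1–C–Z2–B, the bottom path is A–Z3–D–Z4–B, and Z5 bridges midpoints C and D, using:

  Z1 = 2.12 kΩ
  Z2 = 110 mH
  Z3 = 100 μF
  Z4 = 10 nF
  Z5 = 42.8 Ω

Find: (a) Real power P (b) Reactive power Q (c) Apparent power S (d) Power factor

Step 1 — Angular frequency: ω = 2π·f = 2π·1.24e+04 = 7.791e+04 rad/s.
Step 2 — Component impedances:
  Z1: Z = R = 2120 Ω
  Z2: Z = jωL = j·7.791e+04·0.11 = 0 + j8570 Ω
  Z3: Z = 1/(jωC) = -j/(ω·C) = 0 - j0.1284 Ω
  Z4: Z = 1/(jωC) = -j/(ω·C) = 0 - j1284 Ω
  Z5: Z = R = 42.8 Ω
Step 3 — Bridge requires nodal analysis (the Z5 bridge couples midpoints C and D, so the two paths cannot be reduced to a simple series/parallel combination). Setting node B to ground and injecting 1 A at node A, the 3-node admittance system at A, C, D solves to V_A = Z_AB = 1.302 - j1510 Ω = 1510∠-90.0° Ω.
Step 4 — Source phasor: V = 21.7∠-85.5° V = 1.703 - j21.63 V.
Step 5 — Current: I = V / Z = 0.01433 + j0.001115 A = 0.01437∠4.5° A.
Step 6 — Complex power: S = V·I* = 0.0002689 - j0.3119 VA.
Step 7 — Real power: P = Re(S) = 0.0002689 W.
Step 8 — Reactive power: Q = Im(S) = -0.3119 VAR.
Step 9 — Apparent power: |S| = 0.3119 VA.
Step 10 — Power factor: PF = P/|S| = 0.0008622 (leading).

(a) P = 0.0002689 W  (b) Q = -0.3119 VAR  (c) S = 0.3119 VA  (d) PF = 0.0008622 (leading)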